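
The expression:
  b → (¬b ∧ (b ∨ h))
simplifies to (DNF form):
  ¬b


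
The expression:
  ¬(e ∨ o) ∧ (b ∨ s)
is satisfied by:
  {b: True, s: True, e: False, o: False}
  {b: True, s: False, e: False, o: False}
  {s: True, o: False, b: False, e: False}


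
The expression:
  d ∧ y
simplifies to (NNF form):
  d ∧ y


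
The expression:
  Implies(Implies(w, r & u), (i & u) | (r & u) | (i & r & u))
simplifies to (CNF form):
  (u | w) & (i | r | w) & (i | u | w) & (r | u | w)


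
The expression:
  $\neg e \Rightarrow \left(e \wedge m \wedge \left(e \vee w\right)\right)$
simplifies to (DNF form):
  $e$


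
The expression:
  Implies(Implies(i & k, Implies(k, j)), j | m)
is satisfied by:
  {i: True, m: True, j: True, k: True}
  {i: True, m: True, j: True, k: False}
  {m: True, j: True, k: True, i: False}
  {m: True, j: True, k: False, i: False}
  {i: True, m: True, k: True, j: False}
  {i: True, m: True, k: False, j: False}
  {m: True, k: True, j: False, i: False}
  {m: True, k: False, j: False, i: False}
  {i: True, j: True, k: True, m: False}
  {i: True, j: True, k: False, m: False}
  {j: True, k: True, m: False, i: False}
  {j: True, m: False, k: False, i: False}
  {i: True, k: True, m: False, j: False}


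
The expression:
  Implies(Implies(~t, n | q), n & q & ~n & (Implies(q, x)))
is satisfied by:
  {n: False, q: False, t: False}


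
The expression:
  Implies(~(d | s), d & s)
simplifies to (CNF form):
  d | s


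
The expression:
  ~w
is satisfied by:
  {w: False}


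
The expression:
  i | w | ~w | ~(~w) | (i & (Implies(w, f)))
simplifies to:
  True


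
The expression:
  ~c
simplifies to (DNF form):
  ~c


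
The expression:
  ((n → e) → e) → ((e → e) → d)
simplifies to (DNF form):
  d ∨ (¬e ∧ ¬n)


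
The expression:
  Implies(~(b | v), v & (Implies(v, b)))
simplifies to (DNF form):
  b | v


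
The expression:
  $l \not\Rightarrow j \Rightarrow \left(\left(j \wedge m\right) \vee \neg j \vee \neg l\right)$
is always true.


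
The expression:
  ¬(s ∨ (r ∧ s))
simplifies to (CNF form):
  ¬s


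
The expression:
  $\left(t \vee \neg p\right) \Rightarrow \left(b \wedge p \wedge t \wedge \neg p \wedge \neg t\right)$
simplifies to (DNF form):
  $p \wedge \neg t$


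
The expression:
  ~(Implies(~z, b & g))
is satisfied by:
  {g: False, z: False, b: False}
  {b: True, g: False, z: False}
  {g: True, b: False, z: False}


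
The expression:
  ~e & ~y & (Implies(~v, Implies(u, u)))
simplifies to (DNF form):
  ~e & ~y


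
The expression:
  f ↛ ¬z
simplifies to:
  f ∧ z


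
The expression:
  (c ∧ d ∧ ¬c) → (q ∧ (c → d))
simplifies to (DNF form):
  True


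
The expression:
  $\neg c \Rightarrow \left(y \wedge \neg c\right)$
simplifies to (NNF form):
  $c \vee y$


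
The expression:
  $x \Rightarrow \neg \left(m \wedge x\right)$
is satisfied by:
  {m: False, x: False}
  {x: True, m: False}
  {m: True, x: False}


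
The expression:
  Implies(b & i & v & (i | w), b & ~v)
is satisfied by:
  {v: False, b: False, i: False}
  {i: True, v: False, b: False}
  {b: True, v: False, i: False}
  {i: True, b: True, v: False}
  {v: True, i: False, b: False}
  {i: True, v: True, b: False}
  {b: True, v: True, i: False}


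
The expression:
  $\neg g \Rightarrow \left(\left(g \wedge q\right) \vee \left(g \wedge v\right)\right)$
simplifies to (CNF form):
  $g$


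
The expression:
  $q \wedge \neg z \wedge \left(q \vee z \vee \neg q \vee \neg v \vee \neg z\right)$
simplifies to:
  $q \wedge \neg z$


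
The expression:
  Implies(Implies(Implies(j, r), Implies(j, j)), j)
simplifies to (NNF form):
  j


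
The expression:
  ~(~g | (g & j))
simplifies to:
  g & ~j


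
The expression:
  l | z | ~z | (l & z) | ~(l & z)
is always true.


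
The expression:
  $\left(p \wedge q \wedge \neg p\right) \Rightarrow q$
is always true.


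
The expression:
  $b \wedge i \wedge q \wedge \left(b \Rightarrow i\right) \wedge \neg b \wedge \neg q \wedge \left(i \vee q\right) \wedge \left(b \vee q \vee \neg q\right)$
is never true.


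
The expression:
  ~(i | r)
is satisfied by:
  {i: False, r: False}


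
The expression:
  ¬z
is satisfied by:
  {z: False}


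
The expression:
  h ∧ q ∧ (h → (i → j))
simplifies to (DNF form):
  (h ∧ j ∧ q) ∨ (h ∧ q ∧ ¬i)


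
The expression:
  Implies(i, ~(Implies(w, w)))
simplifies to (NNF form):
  ~i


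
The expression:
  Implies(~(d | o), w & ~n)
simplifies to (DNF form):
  d | o | (w & ~n)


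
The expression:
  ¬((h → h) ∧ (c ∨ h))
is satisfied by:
  {h: False, c: False}


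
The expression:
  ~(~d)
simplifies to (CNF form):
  d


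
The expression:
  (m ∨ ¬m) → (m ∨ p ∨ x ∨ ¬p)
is always true.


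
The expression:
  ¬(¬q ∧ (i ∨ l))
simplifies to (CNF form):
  (q ∨ ¬i) ∧ (q ∨ ¬l)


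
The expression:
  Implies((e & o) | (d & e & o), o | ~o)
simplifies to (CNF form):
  True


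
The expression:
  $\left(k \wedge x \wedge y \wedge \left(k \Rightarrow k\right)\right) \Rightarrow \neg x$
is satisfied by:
  {k: False, y: False, x: False}
  {x: True, k: False, y: False}
  {y: True, k: False, x: False}
  {x: True, y: True, k: False}
  {k: True, x: False, y: False}
  {x: True, k: True, y: False}
  {y: True, k: True, x: False}


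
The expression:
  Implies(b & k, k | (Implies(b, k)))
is always true.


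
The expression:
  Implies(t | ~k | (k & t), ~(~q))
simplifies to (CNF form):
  (k | q) & (q | ~t)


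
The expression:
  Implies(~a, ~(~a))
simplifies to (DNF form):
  a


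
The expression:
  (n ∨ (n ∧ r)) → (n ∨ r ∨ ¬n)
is always true.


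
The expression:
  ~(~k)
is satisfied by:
  {k: True}


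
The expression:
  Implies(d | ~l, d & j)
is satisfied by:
  {j: True, l: True, d: False}
  {l: True, d: False, j: False}
  {d: True, j: True, l: True}
  {d: True, j: True, l: False}


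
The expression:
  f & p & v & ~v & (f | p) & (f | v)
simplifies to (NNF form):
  False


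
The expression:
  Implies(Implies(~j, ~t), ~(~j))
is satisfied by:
  {t: True, j: True}
  {t: True, j: False}
  {j: True, t: False}


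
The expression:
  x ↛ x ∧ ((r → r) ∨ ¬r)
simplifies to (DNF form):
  False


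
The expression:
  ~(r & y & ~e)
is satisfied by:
  {e: True, y: False, r: False}
  {e: False, y: False, r: False}
  {r: True, e: True, y: False}
  {r: True, e: False, y: False}
  {y: True, e: True, r: False}
  {y: True, e: False, r: False}
  {y: True, r: True, e: True}


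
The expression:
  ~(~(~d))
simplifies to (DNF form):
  ~d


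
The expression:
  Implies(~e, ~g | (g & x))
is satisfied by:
  {x: True, e: True, g: False}
  {x: True, g: False, e: False}
  {e: True, g: False, x: False}
  {e: False, g: False, x: False}
  {x: True, e: True, g: True}
  {x: True, g: True, e: False}
  {e: True, g: True, x: False}


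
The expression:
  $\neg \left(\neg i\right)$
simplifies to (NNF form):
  $i$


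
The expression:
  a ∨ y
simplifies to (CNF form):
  a ∨ y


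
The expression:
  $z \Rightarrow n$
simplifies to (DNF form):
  $n \vee \neg z$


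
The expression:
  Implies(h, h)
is always true.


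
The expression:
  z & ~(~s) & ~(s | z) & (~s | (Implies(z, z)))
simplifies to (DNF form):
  False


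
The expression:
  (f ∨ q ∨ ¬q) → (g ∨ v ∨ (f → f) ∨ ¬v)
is always true.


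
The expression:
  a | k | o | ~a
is always true.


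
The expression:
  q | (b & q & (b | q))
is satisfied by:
  {q: True}


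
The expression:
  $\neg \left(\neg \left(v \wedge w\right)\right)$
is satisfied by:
  {w: True, v: True}


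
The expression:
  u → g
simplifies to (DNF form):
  g ∨ ¬u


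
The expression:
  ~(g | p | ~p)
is never true.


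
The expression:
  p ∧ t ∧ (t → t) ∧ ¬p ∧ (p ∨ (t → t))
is never true.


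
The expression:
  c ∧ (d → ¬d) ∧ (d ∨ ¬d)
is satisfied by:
  {c: True, d: False}


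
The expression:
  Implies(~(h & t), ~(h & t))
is always true.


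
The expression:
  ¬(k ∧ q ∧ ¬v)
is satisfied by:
  {v: True, k: False, q: False}
  {k: False, q: False, v: False}
  {q: True, v: True, k: False}
  {q: True, k: False, v: False}
  {v: True, k: True, q: False}
  {k: True, v: False, q: False}
  {q: True, k: True, v: True}


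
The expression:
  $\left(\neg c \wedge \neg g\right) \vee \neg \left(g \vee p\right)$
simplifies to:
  $\neg g \wedge \left(\neg c \vee \neg p\right)$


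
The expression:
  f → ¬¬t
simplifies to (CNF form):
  t ∨ ¬f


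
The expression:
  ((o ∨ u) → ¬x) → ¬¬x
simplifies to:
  x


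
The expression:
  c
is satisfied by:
  {c: True}


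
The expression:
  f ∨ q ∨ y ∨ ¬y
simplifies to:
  True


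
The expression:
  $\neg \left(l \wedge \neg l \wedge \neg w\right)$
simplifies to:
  $\text{True}$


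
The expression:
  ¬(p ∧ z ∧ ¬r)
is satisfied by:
  {r: True, p: False, z: False}
  {p: False, z: False, r: False}
  {r: True, z: True, p: False}
  {z: True, p: False, r: False}
  {r: True, p: True, z: False}
  {p: True, r: False, z: False}
  {r: True, z: True, p: True}


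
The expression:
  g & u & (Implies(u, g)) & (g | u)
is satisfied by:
  {u: True, g: True}


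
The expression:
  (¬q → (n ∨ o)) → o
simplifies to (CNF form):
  (o ∨ ¬n) ∧ (o ∨ ¬q)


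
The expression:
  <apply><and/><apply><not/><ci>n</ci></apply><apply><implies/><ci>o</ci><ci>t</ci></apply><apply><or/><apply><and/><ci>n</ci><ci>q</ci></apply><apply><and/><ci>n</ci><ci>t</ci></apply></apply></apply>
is never true.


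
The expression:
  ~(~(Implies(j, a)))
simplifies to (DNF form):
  a | ~j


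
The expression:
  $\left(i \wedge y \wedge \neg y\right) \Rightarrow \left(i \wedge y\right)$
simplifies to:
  $\text{True}$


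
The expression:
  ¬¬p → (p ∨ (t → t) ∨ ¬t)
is always true.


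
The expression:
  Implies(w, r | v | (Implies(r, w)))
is always true.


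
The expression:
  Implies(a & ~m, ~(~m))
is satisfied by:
  {m: True, a: False}
  {a: False, m: False}
  {a: True, m: True}


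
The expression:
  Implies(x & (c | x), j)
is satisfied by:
  {j: True, x: False}
  {x: False, j: False}
  {x: True, j: True}


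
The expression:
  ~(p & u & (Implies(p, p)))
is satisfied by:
  {p: False, u: False}
  {u: True, p: False}
  {p: True, u: False}


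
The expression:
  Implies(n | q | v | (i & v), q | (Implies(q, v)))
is always true.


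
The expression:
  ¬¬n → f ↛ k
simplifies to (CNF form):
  (f ∨ ¬n) ∧ (¬k ∨ ¬n)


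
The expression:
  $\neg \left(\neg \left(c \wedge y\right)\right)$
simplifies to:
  $c \wedge y$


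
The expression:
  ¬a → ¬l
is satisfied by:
  {a: True, l: False}
  {l: False, a: False}
  {l: True, a: True}


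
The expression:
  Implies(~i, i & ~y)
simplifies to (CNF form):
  i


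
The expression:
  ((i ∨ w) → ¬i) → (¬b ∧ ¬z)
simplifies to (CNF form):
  (i ∨ ¬b) ∧ (i ∨ ¬z)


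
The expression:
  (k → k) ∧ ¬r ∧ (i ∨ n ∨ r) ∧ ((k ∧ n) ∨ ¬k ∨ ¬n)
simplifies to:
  ¬r ∧ (i ∨ n)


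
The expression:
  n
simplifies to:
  n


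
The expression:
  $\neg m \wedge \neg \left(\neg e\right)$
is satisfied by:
  {e: True, m: False}


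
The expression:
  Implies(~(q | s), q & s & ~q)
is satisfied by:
  {q: True, s: True}
  {q: True, s: False}
  {s: True, q: False}


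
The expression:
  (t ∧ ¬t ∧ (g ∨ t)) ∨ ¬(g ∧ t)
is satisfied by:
  {g: False, t: False}
  {t: True, g: False}
  {g: True, t: False}


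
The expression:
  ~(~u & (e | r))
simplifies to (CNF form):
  (u | ~e) & (u | ~r)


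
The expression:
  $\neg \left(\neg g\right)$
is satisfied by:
  {g: True}


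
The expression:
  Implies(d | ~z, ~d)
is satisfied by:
  {d: False}


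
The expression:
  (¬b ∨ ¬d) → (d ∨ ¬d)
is always true.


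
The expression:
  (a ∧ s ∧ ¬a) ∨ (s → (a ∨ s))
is always true.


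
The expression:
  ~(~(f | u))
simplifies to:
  f | u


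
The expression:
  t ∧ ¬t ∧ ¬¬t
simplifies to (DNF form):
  False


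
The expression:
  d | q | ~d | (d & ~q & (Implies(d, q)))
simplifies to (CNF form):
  True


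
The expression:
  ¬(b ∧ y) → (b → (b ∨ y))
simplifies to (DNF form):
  True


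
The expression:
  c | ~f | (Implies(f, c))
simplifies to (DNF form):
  c | ~f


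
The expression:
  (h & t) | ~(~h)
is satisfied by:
  {h: True}


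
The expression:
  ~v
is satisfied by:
  {v: False}


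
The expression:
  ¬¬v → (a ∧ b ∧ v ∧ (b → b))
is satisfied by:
  {a: True, b: True, v: False}
  {a: True, b: False, v: False}
  {b: True, a: False, v: False}
  {a: False, b: False, v: False}
  {a: True, v: True, b: True}


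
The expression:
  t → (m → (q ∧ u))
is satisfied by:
  {q: True, u: True, m: False, t: False}
  {q: True, u: False, m: False, t: False}
  {u: True, q: False, m: False, t: False}
  {q: False, u: False, m: False, t: False}
  {q: True, t: True, u: True, m: False}
  {q: True, t: True, u: False, m: False}
  {t: True, u: True, q: False, m: False}
  {t: True, q: False, u: False, m: False}
  {q: True, m: True, u: True, t: False}
  {q: True, m: True, u: False, t: False}
  {m: True, u: True, q: False, t: False}
  {m: True, q: False, u: False, t: False}
  {q: True, t: True, m: True, u: True}


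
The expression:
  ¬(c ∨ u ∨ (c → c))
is never true.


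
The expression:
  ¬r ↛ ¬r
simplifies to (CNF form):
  False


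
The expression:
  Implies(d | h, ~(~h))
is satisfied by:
  {h: True, d: False}
  {d: False, h: False}
  {d: True, h: True}


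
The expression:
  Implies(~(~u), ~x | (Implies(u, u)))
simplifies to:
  True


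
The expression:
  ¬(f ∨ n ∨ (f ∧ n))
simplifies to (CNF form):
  ¬f ∧ ¬n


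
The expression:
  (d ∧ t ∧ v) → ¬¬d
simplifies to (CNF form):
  True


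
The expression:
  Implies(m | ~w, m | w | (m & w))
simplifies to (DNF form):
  m | w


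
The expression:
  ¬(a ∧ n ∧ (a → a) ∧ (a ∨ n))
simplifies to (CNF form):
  ¬a ∨ ¬n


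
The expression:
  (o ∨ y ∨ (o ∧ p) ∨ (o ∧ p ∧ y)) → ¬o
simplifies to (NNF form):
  ¬o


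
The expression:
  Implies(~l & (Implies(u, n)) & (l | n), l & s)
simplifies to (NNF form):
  l | ~n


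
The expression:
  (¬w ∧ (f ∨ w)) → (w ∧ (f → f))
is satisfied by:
  {w: True, f: False}
  {f: False, w: False}
  {f: True, w: True}


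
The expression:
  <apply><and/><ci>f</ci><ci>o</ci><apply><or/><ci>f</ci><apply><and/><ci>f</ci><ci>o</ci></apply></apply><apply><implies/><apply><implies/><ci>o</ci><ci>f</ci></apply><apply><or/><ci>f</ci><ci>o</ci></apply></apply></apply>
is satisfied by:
  {f: True, o: True}


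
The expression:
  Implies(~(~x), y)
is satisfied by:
  {y: True, x: False}
  {x: False, y: False}
  {x: True, y: True}


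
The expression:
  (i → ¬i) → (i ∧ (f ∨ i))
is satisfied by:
  {i: True}


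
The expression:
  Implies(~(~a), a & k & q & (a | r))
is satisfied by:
  {k: True, q: True, a: False}
  {k: True, q: False, a: False}
  {q: True, k: False, a: False}
  {k: False, q: False, a: False}
  {a: True, k: True, q: True}


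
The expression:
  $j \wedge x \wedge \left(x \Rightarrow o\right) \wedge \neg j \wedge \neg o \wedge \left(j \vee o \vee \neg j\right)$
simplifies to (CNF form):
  $\text{False}$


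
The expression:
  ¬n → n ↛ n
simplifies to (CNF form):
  n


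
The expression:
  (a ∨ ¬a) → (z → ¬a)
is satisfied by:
  {z: False, a: False}
  {a: True, z: False}
  {z: True, a: False}


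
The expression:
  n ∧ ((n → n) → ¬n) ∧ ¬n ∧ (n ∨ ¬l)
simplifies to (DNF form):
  False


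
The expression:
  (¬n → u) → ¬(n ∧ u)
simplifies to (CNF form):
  ¬n ∨ ¬u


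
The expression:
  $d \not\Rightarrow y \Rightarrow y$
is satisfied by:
  {y: True, d: False}
  {d: False, y: False}
  {d: True, y: True}


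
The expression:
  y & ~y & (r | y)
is never true.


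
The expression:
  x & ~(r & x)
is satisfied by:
  {x: True, r: False}


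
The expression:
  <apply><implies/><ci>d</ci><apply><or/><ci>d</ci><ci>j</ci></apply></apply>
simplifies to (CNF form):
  <true/>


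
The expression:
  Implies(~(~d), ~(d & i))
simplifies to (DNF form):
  ~d | ~i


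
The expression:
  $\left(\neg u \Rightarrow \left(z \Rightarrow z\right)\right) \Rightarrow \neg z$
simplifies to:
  $\neg z$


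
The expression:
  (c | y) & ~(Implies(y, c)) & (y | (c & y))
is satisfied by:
  {y: True, c: False}


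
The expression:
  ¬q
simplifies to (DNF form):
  ¬q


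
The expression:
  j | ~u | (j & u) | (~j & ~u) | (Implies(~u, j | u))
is always true.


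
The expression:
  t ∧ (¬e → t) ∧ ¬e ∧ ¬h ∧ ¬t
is never true.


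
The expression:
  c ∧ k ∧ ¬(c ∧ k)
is never true.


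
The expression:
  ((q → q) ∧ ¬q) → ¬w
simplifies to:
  q ∨ ¬w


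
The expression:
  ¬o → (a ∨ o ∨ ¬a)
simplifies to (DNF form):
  True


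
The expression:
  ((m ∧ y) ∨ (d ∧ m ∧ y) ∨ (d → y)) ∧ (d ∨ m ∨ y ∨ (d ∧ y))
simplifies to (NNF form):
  y ∨ (m ∧ ¬d)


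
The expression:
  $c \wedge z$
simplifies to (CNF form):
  $c \wedge z$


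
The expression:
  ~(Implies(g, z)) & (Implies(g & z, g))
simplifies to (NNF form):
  g & ~z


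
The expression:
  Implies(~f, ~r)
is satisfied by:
  {f: True, r: False}
  {r: False, f: False}
  {r: True, f: True}


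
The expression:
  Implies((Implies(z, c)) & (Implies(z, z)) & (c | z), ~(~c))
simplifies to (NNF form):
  True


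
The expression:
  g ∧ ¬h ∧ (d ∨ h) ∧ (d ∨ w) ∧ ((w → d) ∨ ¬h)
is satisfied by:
  {d: True, g: True, h: False}


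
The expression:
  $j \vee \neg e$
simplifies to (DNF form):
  $j \vee \neg e$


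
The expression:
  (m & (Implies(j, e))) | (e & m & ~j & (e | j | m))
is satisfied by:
  {m: True, e: True, j: False}
  {m: True, e: False, j: False}
  {m: True, j: True, e: True}


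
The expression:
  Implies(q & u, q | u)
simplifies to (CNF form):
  True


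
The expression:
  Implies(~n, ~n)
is always true.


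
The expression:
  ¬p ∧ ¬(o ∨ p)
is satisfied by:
  {o: False, p: False}


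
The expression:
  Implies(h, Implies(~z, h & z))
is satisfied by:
  {z: True, h: False}
  {h: False, z: False}
  {h: True, z: True}


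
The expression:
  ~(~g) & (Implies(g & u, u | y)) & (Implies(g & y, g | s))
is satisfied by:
  {g: True}


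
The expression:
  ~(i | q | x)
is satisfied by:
  {q: False, i: False, x: False}


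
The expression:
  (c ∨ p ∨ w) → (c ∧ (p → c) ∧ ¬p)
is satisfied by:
  {c: True, p: False, w: False}
  {p: False, w: False, c: False}
  {c: True, w: True, p: False}


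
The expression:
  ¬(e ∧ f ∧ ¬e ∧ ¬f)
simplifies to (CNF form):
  True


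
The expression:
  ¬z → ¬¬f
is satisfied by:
  {z: True, f: True}
  {z: True, f: False}
  {f: True, z: False}


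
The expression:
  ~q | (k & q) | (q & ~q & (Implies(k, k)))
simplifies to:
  k | ~q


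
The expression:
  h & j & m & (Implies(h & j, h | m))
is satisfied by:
  {h: True, m: True, j: True}


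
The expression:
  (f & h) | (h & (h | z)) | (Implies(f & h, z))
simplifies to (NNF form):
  True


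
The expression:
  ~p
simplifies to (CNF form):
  ~p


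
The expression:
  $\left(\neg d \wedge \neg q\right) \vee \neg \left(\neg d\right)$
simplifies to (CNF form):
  $d \vee \neg q$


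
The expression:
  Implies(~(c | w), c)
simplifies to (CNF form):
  c | w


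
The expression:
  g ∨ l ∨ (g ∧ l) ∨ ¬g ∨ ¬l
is always true.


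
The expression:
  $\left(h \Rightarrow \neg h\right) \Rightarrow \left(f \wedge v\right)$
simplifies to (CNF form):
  $\left(f \vee h\right) \wedge \left(h \vee v\right)$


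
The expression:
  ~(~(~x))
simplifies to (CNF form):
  ~x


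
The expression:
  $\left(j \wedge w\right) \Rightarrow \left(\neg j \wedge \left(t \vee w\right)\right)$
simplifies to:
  $\neg j \vee \neg w$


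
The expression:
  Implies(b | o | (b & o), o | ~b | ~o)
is always true.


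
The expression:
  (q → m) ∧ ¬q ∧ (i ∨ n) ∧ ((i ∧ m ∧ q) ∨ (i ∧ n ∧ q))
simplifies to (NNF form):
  False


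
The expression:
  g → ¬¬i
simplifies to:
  i ∨ ¬g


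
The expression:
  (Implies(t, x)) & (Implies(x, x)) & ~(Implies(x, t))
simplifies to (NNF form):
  x & ~t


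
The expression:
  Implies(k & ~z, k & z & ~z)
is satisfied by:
  {z: True, k: False}
  {k: False, z: False}
  {k: True, z: True}


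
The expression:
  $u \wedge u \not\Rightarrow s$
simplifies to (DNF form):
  $u \wedge \neg s$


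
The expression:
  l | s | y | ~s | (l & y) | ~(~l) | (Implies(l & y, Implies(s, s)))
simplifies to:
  True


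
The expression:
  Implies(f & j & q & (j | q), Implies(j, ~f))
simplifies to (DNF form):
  ~f | ~j | ~q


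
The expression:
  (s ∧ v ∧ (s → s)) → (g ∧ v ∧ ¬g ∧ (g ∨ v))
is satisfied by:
  {s: False, v: False}
  {v: True, s: False}
  {s: True, v: False}


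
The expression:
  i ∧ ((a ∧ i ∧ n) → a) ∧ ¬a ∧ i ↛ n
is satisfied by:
  {i: True, n: False, a: False}


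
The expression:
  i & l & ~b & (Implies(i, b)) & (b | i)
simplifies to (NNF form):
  False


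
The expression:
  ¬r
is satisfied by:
  {r: False}


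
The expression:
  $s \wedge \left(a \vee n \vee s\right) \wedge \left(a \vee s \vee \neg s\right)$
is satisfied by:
  {s: True}


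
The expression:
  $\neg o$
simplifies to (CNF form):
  $\neg o$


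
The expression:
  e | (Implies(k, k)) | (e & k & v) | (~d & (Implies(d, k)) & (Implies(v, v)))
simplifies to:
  True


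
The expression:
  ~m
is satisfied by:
  {m: False}


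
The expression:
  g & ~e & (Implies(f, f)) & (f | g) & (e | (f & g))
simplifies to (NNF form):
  f & g & ~e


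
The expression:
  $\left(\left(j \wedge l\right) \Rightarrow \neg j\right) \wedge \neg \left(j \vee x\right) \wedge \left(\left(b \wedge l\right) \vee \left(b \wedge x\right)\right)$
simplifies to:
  $b \wedge l \wedge \neg j \wedge \neg x$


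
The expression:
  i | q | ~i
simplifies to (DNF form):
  True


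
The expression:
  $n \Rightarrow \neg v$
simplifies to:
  $\neg n \vee \neg v$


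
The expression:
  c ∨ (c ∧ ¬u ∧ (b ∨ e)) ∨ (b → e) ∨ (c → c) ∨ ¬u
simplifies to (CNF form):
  True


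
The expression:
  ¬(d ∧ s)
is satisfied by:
  {s: False, d: False}
  {d: True, s: False}
  {s: True, d: False}


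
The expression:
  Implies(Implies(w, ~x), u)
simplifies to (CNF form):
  (u | w) & (u | x)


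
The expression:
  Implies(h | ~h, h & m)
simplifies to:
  h & m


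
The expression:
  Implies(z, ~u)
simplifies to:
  ~u | ~z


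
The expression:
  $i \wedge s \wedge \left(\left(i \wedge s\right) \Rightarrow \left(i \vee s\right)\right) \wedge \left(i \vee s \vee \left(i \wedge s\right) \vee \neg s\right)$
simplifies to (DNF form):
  $i \wedge s$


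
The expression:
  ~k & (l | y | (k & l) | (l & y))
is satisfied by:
  {y: True, l: True, k: False}
  {y: True, k: False, l: False}
  {l: True, k: False, y: False}


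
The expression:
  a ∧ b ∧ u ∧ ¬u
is never true.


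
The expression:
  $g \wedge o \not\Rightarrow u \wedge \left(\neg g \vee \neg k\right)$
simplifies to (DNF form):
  $g \wedge o \wedge \neg k \wedge \neg u$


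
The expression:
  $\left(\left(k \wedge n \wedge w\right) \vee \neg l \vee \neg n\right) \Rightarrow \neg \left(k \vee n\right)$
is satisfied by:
  {l: True, n: False, k: False, w: False}
  {l: False, n: False, k: False, w: False}
  {w: True, l: True, n: False, k: False}
  {w: True, l: False, n: False, k: False}
  {n: True, l: True, w: False, k: False}
  {w: True, n: True, l: True, k: False}
  {k: True, n: True, l: True, w: False}


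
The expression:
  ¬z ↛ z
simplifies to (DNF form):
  True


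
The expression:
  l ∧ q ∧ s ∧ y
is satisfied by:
  {q: True, s: True, y: True, l: True}


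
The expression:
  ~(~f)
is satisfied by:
  {f: True}


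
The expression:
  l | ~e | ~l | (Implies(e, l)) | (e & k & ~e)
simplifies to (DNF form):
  True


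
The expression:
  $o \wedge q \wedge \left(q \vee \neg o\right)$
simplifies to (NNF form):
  $o \wedge q$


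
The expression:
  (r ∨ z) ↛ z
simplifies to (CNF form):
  r ∧ ¬z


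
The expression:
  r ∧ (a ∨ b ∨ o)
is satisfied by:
  {r: True, a: True, b: True, o: True}
  {r: True, a: True, b: True, o: False}
  {r: True, a: True, o: True, b: False}
  {r: True, a: True, o: False, b: False}
  {r: True, b: True, o: True, a: False}
  {r: True, b: True, o: False, a: False}
  {r: True, b: False, o: True, a: False}


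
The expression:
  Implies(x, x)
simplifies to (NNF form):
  True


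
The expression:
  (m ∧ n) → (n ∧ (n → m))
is always true.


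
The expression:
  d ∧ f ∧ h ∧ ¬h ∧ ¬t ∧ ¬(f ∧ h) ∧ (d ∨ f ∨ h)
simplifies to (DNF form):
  False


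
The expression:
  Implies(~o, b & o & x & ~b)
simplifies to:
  o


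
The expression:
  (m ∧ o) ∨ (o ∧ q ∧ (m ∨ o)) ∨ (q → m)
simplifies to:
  m ∨ o ∨ ¬q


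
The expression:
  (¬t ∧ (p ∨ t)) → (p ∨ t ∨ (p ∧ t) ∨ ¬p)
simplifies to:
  True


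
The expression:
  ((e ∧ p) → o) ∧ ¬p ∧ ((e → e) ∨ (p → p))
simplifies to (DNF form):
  ¬p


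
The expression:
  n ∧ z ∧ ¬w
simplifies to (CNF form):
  n ∧ z ∧ ¬w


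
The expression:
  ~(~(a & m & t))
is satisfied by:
  {t: True, m: True, a: True}


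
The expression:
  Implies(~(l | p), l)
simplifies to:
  l | p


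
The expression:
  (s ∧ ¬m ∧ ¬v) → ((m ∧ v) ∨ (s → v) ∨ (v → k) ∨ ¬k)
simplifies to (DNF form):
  True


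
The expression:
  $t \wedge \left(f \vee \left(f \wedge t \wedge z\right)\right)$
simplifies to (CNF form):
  $f \wedge t$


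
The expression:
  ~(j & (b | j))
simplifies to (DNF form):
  ~j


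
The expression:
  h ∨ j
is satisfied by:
  {h: True, j: True}
  {h: True, j: False}
  {j: True, h: False}


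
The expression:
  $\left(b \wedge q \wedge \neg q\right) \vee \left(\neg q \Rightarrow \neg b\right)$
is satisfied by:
  {q: True, b: False}
  {b: False, q: False}
  {b: True, q: True}


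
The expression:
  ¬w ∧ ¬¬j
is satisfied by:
  {j: True, w: False}


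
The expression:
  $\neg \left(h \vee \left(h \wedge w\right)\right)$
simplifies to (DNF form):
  $\neg h$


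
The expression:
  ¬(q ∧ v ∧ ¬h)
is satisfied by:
  {h: True, v: False, q: False}
  {v: False, q: False, h: False}
  {h: True, q: True, v: False}
  {q: True, v: False, h: False}
  {h: True, v: True, q: False}
  {v: True, h: False, q: False}
  {h: True, q: True, v: True}


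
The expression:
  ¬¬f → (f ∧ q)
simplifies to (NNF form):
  q ∨ ¬f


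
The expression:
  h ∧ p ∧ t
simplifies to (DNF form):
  h ∧ p ∧ t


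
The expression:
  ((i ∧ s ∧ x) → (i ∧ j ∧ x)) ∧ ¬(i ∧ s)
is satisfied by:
  {s: False, i: False}
  {i: True, s: False}
  {s: True, i: False}


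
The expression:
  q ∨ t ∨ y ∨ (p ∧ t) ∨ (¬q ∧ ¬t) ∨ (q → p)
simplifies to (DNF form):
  True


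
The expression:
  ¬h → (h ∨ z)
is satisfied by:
  {z: True, h: True}
  {z: True, h: False}
  {h: True, z: False}


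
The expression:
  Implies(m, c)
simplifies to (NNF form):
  c | ~m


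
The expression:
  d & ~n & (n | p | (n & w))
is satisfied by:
  {p: True, d: True, n: False}


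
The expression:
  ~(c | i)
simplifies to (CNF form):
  ~c & ~i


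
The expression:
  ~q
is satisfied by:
  {q: False}


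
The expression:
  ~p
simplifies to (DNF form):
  ~p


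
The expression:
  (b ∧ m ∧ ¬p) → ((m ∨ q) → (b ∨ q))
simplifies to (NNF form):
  True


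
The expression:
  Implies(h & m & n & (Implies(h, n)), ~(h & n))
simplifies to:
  ~h | ~m | ~n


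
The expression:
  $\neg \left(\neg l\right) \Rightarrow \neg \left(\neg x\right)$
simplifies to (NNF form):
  $x \vee \neg l$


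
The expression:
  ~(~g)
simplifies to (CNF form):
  g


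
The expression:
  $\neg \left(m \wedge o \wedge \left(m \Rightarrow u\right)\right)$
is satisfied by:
  {u: False, m: False, o: False}
  {o: True, u: False, m: False}
  {m: True, u: False, o: False}
  {o: True, m: True, u: False}
  {u: True, o: False, m: False}
  {o: True, u: True, m: False}
  {m: True, u: True, o: False}


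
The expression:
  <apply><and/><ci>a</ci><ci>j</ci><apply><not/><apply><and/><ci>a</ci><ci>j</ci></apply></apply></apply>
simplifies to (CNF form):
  <false/>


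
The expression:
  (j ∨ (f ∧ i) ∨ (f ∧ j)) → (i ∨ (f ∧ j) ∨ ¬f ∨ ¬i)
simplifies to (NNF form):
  True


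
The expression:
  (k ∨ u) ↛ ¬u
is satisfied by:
  {u: True}


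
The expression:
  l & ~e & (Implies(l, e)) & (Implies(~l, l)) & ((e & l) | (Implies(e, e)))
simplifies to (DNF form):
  False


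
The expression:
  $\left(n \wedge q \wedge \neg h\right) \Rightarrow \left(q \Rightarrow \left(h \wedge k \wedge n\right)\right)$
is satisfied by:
  {h: True, q: False, n: False}
  {h: False, q: False, n: False}
  {n: True, h: True, q: False}
  {n: True, h: False, q: False}
  {q: True, h: True, n: False}
  {q: True, h: False, n: False}
  {q: True, n: True, h: True}


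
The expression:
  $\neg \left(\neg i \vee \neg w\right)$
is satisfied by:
  {i: True, w: True}


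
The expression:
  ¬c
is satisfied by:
  {c: False}


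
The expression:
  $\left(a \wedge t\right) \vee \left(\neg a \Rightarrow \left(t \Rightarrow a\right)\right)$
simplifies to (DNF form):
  $a \vee \neg t$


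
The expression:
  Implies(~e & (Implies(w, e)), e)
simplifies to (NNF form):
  e | w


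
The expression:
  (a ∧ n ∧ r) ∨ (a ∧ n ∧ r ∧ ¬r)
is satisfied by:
  {r: True, a: True, n: True}


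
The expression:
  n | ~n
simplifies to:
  True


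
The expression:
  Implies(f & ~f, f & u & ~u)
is always true.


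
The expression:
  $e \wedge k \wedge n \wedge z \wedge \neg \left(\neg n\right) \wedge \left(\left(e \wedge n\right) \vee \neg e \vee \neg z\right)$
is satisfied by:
  {z: True, e: True, n: True, k: True}


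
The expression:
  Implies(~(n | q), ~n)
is always true.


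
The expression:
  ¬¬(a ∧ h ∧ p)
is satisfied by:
  {a: True, p: True, h: True}


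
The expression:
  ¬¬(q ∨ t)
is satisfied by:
  {t: True, q: True}
  {t: True, q: False}
  {q: True, t: False}


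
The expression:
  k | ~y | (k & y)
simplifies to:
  k | ~y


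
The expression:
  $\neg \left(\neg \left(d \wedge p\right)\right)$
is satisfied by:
  {p: True, d: True}


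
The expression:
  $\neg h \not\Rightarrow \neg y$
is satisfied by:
  {y: True, h: False}


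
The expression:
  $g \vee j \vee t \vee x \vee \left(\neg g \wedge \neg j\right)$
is always true.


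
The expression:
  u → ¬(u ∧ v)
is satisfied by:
  {u: False, v: False}
  {v: True, u: False}
  {u: True, v: False}


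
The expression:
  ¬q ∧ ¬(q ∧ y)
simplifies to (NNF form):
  ¬q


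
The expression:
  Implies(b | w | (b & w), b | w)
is always true.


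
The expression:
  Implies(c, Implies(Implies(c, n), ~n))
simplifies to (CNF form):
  ~c | ~n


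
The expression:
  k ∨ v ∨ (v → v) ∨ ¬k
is always true.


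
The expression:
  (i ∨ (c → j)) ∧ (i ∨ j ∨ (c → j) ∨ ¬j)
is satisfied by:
  {i: True, j: True, c: False}
  {i: True, j: False, c: False}
  {j: True, i: False, c: False}
  {i: False, j: False, c: False}
  {i: True, c: True, j: True}
  {i: True, c: True, j: False}
  {c: True, j: True, i: False}


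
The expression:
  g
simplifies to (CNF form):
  g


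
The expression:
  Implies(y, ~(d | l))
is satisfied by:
  {d: False, y: False, l: False}
  {l: True, d: False, y: False}
  {d: True, l: False, y: False}
  {l: True, d: True, y: False}
  {y: True, l: False, d: False}


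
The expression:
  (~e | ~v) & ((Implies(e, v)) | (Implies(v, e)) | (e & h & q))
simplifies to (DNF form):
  ~e | ~v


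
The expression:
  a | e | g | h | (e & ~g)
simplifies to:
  a | e | g | h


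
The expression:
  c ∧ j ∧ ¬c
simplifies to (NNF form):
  False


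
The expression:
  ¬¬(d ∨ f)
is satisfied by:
  {d: True, f: True}
  {d: True, f: False}
  {f: True, d: False}


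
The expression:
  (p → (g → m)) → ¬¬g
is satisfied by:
  {g: True}


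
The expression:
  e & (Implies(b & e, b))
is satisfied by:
  {e: True}


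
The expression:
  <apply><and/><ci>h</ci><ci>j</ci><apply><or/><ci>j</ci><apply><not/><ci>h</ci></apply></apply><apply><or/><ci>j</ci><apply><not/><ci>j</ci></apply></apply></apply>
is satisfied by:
  {h: True, j: True}


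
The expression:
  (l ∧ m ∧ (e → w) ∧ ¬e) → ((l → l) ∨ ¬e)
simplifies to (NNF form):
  True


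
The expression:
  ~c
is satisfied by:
  {c: False}


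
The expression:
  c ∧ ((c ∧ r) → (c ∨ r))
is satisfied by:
  {c: True}


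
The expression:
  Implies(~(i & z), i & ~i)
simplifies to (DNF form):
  i & z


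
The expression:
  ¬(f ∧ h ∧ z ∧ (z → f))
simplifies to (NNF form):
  ¬f ∨ ¬h ∨ ¬z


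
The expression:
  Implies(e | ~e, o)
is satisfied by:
  {o: True}


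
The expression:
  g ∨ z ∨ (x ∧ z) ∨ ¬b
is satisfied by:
  {z: True, g: True, b: False}
  {z: True, g: False, b: False}
  {g: True, z: False, b: False}
  {z: False, g: False, b: False}
  {b: True, z: True, g: True}
  {b: True, z: True, g: False}
  {b: True, g: True, z: False}


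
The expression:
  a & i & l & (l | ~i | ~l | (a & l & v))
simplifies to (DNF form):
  a & i & l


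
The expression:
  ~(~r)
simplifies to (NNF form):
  r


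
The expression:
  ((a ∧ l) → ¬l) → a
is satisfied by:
  {a: True}


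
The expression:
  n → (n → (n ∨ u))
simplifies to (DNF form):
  True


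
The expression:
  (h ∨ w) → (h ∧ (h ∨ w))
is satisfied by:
  {h: True, w: False}
  {w: False, h: False}
  {w: True, h: True}


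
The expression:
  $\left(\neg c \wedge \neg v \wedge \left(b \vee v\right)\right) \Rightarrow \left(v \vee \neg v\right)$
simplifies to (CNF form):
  $\text{True}$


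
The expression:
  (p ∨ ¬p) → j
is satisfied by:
  {j: True}


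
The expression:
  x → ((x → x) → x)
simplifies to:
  True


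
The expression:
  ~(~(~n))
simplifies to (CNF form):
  ~n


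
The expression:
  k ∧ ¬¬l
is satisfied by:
  {k: True, l: True}


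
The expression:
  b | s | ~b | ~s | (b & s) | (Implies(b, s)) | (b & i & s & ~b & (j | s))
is always true.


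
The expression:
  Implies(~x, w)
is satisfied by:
  {x: True, w: True}
  {x: True, w: False}
  {w: True, x: False}


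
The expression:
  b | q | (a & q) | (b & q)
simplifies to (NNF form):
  b | q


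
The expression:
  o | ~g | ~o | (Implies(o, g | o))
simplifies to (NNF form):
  True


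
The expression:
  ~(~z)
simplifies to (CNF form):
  z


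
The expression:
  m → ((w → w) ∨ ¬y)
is always true.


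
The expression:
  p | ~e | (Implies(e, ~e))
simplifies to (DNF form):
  p | ~e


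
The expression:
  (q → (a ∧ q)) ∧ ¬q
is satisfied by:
  {q: False}


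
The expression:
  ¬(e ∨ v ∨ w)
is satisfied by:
  {v: False, e: False, w: False}


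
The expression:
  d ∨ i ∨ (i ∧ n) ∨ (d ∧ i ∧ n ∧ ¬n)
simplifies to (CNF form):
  d ∨ i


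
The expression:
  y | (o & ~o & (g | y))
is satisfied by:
  {y: True}


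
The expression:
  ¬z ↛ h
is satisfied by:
  {h: True, z: False}
  {z: False, h: False}
  {z: True, h: True}


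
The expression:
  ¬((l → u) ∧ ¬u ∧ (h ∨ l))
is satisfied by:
  {l: True, u: True, h: False}
  {l: True, h: False, u: False}
  {u: True, h: False, l: False}
  {u: False, h: False, l: False}
  {l: True, u: True, h: True}
  {l: True, h: True, u: False}
  {u: True, h: True, l: False}


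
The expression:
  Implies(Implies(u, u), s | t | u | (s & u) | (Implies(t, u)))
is always true.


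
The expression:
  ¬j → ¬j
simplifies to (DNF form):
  True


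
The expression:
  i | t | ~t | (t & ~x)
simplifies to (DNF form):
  True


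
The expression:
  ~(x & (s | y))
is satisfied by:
  {y: False, x: False, s: False}
  {s: True, y: False, x: False}
  {y: True, s: False, x: False}
  {s: True, y: True, x: False}
  {x: True, s: False, y: False}


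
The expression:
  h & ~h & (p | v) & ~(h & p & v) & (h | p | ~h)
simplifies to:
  False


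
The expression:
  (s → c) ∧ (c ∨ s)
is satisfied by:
  {c: True}


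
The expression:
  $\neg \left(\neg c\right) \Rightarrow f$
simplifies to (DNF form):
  $f \vee \neg c$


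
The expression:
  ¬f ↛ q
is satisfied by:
  {q: True, f: False}
  {f: False, q: False}
  {f: True, q: True}


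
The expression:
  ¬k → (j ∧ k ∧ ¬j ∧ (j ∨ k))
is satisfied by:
  {k: True}


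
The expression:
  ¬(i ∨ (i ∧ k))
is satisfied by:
  {i: False}


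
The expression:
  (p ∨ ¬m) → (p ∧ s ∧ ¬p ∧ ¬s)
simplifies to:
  m ∧ ¬p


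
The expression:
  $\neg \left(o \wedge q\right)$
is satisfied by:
  {o: False, q: False}
  {q: True, o: False}
  {o: True, q: False}


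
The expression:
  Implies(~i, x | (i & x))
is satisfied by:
  {i: True, x: True}
  {i: True, x: False}
  {x: True, i: False}


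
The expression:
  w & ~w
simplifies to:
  False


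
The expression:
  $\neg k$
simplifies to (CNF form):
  $\neg k$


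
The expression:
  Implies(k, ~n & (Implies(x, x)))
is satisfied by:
  {k: False, n: False}
  {n: True, k: False}
  {k: True, n: False}


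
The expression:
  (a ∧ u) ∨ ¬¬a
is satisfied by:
  {a: True}


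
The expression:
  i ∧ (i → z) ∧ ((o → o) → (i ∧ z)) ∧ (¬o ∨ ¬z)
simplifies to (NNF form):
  i ∧ z ∧ ¬o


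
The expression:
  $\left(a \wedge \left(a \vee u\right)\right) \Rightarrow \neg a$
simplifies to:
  $\neg a$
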